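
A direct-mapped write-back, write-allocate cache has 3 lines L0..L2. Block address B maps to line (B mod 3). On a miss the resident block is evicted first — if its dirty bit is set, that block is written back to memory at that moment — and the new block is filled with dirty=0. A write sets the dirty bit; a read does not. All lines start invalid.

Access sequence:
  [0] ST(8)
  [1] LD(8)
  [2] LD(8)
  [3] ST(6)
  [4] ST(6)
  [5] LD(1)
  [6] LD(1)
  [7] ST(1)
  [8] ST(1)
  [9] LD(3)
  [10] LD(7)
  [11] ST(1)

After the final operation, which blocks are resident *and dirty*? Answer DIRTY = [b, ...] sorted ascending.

  0 | W B8 → L2 miss [D]
  1 | R B8 → L2 hit [D]
  2 | R B8 → L2 hit [D]
  3 | W B6 → L0 miss [D]
  4 | W B6 → L0 hit [D]
  5 | R B1 → L1 miss [-]
  6 | R B1 → L1 hit [-]
  7 | W B1 → L1 hit [D]
  8 | W B1 → L1 hit [D]
  9 | R B3 → L0 miss wb→B6 [-]
  10 | R B7 → L1 miss wb→B1 [-]
  11 | W B1 → L1 miss [D]

DIRTY = [1, 8]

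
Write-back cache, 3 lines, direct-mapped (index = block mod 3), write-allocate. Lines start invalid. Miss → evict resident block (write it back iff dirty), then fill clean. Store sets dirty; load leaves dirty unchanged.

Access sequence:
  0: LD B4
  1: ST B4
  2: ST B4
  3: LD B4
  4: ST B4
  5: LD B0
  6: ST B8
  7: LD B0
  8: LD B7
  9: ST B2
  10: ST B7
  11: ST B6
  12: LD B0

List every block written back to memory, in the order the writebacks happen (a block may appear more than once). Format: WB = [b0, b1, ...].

  0 | R B4 → L1 miss [-]
  1 | W B4 → L1 hit [D]
  2 | W B4 → L1 hit [D]
  3 | R B4 → L1 hit [D]
  4 | W B4 → L1 hit [D]
  5 | R B0 → L0 miss [-]
  6 | W B8 → L2 miss [D]
  7 | R B0 → L0 hit [-]
  8 | R B7 → L1 miss wb→B4 [-]
  9 | W B2 → L2 miss wb→B8 [D]
  10 | W B7 → L1 hit [D]
  11 | W B6 → L0 miss [D]
  12 | R B0 → L0 miss wb→B6 [-]

WB = [4, 8, 6]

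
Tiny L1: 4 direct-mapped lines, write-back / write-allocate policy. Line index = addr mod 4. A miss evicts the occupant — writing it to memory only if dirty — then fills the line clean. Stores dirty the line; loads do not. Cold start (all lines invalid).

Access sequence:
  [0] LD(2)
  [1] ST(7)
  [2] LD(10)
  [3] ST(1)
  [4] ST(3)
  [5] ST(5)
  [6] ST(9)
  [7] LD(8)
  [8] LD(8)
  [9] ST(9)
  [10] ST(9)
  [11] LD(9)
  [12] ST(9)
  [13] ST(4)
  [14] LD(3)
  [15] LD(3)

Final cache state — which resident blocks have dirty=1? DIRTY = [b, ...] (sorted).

0: R B2 → L2 miss [-]
1: W B7 → L3 miss [D]
2: R B10 → L2 miss [-]
3: W B1 → L1 miss [D]
4: W B3 → L3 miss wb→B7 [D]
5: W B5 → L1 miss wb→B1 [D]
6: W B9 → L1 miss wb→B5 [D]
7: R B8 → L0 miss [-]
8: R B8 → L0 hit [-]
9: W B9 → L1 hit [D]
10: W B9 → L1 hit [D]
11: R B9 → L1 hit [D]
12: W B9 → L1 hit [D]
13: W B4 → L0 miss [D]
14: R B3 → L3 hit [D]
15: R B3 → L3 hit [D]

DIRTY = [3, 4, 9]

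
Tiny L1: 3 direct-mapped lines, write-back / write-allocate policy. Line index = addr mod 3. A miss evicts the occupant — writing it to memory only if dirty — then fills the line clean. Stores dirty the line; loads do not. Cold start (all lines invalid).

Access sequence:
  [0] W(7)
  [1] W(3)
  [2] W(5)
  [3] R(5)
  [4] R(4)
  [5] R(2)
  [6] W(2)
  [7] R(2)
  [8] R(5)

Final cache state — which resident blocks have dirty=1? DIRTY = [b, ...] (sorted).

  0 | W B7 → L1 miss [D]
  1 | W B3 → L0 miss [D]
  2 | W B5 → L2 miss [D]
  3 | R B5 → L2 hit [D]
  4 | R B4 → L1 miss wb→B7 [-]
  5 | R B2 → L2 miss wb→B5 [-]
  6 | W B2 → L2 hit [D]
  7 | R B2 → L2 hit [D]
  8 | R B5 → L2 miss wb→B2 [-]

DIRTY = [3]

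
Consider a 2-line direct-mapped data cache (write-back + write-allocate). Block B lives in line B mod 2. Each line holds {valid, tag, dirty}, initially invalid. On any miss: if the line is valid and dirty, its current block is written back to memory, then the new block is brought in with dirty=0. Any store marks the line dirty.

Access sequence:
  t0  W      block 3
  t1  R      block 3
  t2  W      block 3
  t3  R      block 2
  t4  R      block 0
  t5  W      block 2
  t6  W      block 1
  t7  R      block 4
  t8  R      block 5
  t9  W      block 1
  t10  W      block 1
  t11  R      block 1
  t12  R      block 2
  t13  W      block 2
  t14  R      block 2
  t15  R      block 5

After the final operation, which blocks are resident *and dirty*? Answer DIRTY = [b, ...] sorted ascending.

DIRTY = [2]

  0 | W B3 → L1 miss [D]
  1 | R B3 → L1 hit [D]
  2 | W B3 → L1 hit [D]
  3 | R B2 → L0 miss [-]
  4 | R B0 → L0 miss [-]
  5 | W B2 → L0 miss [D]
  6 | W B1 → L1 miss wb→B3 [D]
  7 | R B4 → L0 miss wb→B2 [-]
  8 | R B5 → L1 miss wb→B1 [-]
  9 | W B1 → L1 miss [D]
  10 | W B1 → L1 hit [D]
  11 | R B1 → L1 hit [D]
  12 | R B2 → L0 miss [-]
  13 | W B2 → L0 hit [D]
  14 | R B2 → L0 hit [D]
  15 | R B5 → L1 miss wb→B1 [-]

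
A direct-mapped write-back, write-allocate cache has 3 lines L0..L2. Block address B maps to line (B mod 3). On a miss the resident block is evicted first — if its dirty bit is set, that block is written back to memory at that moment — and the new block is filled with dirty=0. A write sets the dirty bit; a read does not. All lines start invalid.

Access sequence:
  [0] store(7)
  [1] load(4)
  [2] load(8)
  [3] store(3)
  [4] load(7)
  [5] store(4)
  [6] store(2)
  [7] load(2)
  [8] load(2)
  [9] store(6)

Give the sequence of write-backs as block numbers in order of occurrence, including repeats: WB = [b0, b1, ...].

0: W B7 → L1 miss [D]
1: R B4 → L1 miss wb→B7 [-]
2: R B8 → L2 miss [-]
3: W B3 → L0 miss [D]
4: R B7 → L1 miss [-]
5: W B4 → L1 miss [D]
6: W B2 → L2 miss [D]
7: R B2 → L2 hit [D]
8: R B2 → L2 hit [D]
9: W B6 → L0 miss wb→B3 [D]

WB = [7, 3]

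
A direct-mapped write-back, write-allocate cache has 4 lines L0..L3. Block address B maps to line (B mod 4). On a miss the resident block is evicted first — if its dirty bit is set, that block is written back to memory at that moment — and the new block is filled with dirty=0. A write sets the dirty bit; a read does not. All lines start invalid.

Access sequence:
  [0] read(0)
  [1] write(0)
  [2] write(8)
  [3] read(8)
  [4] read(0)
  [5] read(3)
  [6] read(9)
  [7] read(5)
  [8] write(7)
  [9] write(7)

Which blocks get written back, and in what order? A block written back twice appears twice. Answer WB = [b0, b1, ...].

0: R B0 → L0 miss [-]
1: W B0 → L0 hit [D]
2: W B8 → L0 miss wb→B0 [D]
3: R B8 → L0 hit [D]
4: R B0 → L0 miss wb→B8 [-]
5: R B3 → L3 miss [-]
6: R B9 → L1 miss [-]
7: R B5 → L1 miss [-]
8: W B7 → L3 miss [D]
9: W B7 → L3 hit [D]

WB = [0, 8]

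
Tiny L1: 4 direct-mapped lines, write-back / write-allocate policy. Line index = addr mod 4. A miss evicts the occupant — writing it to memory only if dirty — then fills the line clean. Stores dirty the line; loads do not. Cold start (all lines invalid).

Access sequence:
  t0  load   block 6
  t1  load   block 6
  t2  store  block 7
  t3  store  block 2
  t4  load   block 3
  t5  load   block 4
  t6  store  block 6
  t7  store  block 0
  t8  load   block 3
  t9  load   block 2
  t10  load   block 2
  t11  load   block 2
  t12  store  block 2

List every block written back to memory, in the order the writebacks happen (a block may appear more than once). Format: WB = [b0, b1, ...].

0: R B6 -> L2 miss  d=-]
1: R B6 -> L2 hit  d=-]
2: W B7 -> L3 miss  d=D]
3: W B2 -> L2 miss  d=D]
4: R B3 -> L3 miss wb->B7  d=-]
5: R B4 -> L0 miss  d=-]
6: W B6 -> L2 miss wb->B2  d=D]
7: W B0 -> L0 miss  d=D]
8: R B3 -> L3 hit  d=-]
9: R B2 -> L2 miss wb->B6  d=-]
10: R B2 -> L2 hit  d=-]
11: R B2 -> L2 hit  d=-]
12: W B2 -> L2 hit  d=D]

WB = [7, 2, 6]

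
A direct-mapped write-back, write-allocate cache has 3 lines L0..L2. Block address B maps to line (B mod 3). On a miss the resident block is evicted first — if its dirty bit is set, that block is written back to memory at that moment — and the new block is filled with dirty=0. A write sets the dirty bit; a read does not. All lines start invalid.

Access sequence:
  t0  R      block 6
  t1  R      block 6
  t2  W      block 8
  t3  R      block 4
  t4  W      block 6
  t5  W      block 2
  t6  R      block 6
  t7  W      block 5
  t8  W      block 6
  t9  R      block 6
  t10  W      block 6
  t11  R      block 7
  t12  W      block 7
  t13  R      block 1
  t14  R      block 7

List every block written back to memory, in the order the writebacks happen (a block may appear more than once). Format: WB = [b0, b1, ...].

WB = [8, 2, 7]

0: R B6 → L0 miss [-]
1: R B6 → L0 hit [-]
2: W B8 → L2 miss [D]
3: R B4 → L1 miss [-]
4: W B6 → L0 hit [D]
5: W B2 → L2 miss wb→B8 [D]
6: R B6 → L0 hit [D]
7: W B5 → L2 miss wb→B2 [D]
8: W B6 → L0 hit [D]
9: R B6 → L0 hit [D]
10: W B6 → L0 hit [D]
11: R B7 → L1 miss [-]
12: W B7 → L1 hit [D]
13: R B1 → L1 miss wb→B7 [-]
14: R B7 → L1 miss [-]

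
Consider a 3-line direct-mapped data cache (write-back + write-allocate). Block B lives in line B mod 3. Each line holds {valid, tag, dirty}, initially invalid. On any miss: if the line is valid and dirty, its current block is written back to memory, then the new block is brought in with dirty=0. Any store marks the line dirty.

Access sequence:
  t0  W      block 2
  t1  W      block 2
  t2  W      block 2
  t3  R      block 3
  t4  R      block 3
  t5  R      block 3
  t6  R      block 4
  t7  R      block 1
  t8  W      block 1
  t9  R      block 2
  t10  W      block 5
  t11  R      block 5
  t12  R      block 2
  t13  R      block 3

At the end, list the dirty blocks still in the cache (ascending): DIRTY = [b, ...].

DIRTY = [1]

0: W B2 → L2 miss [D]
1: W B2 → L2 hit [D]
2: W B2 → L2 hit [D]
3: R B3 → L0 miss [-]
4: R B3 → L0 hit [-]
5: R B3 → L0 hit [-]
6: R B4 → L1 miss [-]
7: R B1 → L1 miss [-]
8: W B1 → L1 hit [D]
9: R B2 → L2 hit [D]
10: W B5 → L2 miss wb→B2 [D]
11: R B5 → L2 hit [D]
12: R B2 → L2 miss wb→B5 [-]
13: R B3 → L0 hit [-]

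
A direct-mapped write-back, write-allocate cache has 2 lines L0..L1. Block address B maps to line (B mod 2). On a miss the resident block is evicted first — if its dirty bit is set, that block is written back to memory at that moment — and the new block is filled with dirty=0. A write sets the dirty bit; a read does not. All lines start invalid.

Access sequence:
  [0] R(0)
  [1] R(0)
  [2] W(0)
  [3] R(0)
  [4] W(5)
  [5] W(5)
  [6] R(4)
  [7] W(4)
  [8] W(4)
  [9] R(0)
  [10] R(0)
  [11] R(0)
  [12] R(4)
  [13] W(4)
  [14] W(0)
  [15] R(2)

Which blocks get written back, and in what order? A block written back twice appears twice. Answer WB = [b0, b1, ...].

  0 | R B0 → L0 miss [-]
  1 | R B0 → L0 hit [-]
  2 | W B0 → L0 hit [D]
  3 | R B0 → L0 hit [D]
  4 | W B5 → L1 miss [D]
  5 | W B5 → L1 hit [D]
  6 | R B4 → L0 miss wb→B0 [-]
  7 | W B4 → L0 hit [D]
  8 | W B4 → L0 hit [D]
  9 | R B0 → L0 miss wb→B4 [-]
  10 | R B0 → L0 hit [-]
  11 | R B0 → L0 hit [-]
  12 | R B4 → L0 miss [-]
  13 | W B4 → L0 hit [D]
  14 | W B0 → L0 miss wb→B4 [D]
  15 | R B2 → L0 miss wb→B0 [-]

WB = [0, 4, 4, 0]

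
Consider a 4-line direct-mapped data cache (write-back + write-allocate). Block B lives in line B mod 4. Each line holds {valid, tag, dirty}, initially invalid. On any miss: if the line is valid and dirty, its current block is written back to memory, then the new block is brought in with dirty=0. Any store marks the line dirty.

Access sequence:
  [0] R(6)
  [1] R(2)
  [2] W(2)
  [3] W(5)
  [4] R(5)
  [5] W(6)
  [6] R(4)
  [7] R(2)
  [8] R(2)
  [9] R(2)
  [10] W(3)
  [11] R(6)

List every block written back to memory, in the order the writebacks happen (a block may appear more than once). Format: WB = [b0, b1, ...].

WB = [2, 6]

0: R B6 -> L2 miss  d=-]
1: R B2 -> L2 miss  d=-]
2: W B2 -> L2 hit  d=D]
3: W B5 -> L1 miss  d=D]
4: R B5 -> L1 hit  d=D]
5: W B6 -> L2 miss wb->B2  d=D]
6: R B4 -> L0 miss  d=-]
7: R B2 -> L2 miss wb->B6  d=-]
8: R B2 -> L2 hit  d=-]
9: R B2 -> L2 hit  d=-]
10: W B3 -> L3 miss  d=D]
11: R B6 -> L2 miss  d=-]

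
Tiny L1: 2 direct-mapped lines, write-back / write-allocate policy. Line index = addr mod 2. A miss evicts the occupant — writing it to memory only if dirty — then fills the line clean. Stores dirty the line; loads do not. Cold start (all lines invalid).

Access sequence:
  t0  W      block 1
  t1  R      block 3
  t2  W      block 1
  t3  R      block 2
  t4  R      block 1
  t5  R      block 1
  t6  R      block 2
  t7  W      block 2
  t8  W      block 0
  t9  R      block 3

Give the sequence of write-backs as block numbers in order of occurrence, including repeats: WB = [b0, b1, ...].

  0 | W B1 → L1 miss [D]
  1 | R B3 → L1 miss wb→B1 [-]
  2 | W B1 → L1 miss [D]
  3 | R B2 → L0 miss [-]
  4 | R B1 → L1 hit [D]
  5 | R B1 → L1 hit [D]
  6 | R B2 → L0 hit [-]
  7 | W B2 → L0 hit [D]
  8 | W B0 → L0 miss wb→B2 [D]
  9 | R B3 → L1 miss wb→B1 [-]

WB = [1, 2, 1]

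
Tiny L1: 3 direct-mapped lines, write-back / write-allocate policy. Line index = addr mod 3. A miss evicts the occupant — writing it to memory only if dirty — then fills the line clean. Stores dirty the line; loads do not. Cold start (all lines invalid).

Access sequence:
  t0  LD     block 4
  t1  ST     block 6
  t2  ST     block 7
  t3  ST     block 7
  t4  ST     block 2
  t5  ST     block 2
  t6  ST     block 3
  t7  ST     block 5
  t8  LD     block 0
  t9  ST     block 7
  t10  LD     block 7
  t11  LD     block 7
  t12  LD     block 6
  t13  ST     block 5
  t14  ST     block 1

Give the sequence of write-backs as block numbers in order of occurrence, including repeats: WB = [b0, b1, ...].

WB = [6, 2, 3, 7]

0: R B4 -> L1 miss  d=-]
1: W B6 -> L0 miss  d=D]
2: W B7 -> L1 miss  d=D]
3: W B7 -> L1 hit  d=D]
4: W B2 -> L2 miss  d=D]
5: W B2 -> L2 hit  d=D]
6: W B3 -> L0 miss wb->B6  d=D]
7: W B5 -> L2 miss wb->B2  d=D]
8: R B0 -> L0 miss wb->B3  d=-]
9: W B7 -> L1 hit  d=D]
10: R B7 -> L1 hit  d=D]
11: R B7 -> L1 hit  d=D]
12: R B6 -> L0 miss  d=-]
13: W B5 -> L2 hit  d=D]
14: W B1 -> L1 miss wb->B7  d=D]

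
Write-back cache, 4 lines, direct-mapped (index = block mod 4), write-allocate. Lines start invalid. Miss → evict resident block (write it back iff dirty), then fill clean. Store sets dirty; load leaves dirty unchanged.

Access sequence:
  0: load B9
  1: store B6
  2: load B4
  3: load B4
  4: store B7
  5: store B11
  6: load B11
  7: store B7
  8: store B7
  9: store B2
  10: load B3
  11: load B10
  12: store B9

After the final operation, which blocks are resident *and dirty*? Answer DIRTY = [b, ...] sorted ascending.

DIRTY = [9]

  0 | R B9 → L1 miss [-]
  1 | W B6 → L2 miss [D]
  2 | R B4 → L0 miss [-]
  3 | R B4 → L0 hit [-]
  4 | W B7 → L3 miss [D]
  5 | W B11 → L3 miss wb→B7 [D]
  6 | R B11 → L3 hit [D]
  7 | W B7 → L3 miss wb→B11 [D]
  8 | W B7 → L3 hit [D]
  9 | W B2 → L2 miss wb→B6 [D]
  10 | R B3 → L3 miss wb→B7 [-]
  11 | R B10 → L2 miss wb→B2 [-]
  12 | W B9 → L1 hit [D]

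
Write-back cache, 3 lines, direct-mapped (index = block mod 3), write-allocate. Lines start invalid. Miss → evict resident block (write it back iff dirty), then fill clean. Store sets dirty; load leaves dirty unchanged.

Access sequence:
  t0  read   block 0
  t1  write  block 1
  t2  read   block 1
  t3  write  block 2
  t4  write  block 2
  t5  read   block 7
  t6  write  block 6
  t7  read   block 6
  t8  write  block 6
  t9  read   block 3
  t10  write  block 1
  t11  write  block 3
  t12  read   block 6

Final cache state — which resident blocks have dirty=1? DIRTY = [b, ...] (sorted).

DIRTY = [1, 2]

0: R B0 → L0 miss [-]
1: W B1 → L1 miss [D]
2: R B1 → L1 hit [D]
3: W B2 → L2 miss [D]
4: W B2 → L2 hit [D]
5: R B7 → L1 miss wb→B1 [-]
6: W B6 → L0 miss [D]
7: R B6 → L0 hit [D]
8: W B6 → L0 hit [D]
9: R B3 → L0 miss wb→B6 [-]
10: W B1 → L1 miss [D]
11: W B3 → L0 hit [D]
12: R B6 → L0 miss wb→B3 [-]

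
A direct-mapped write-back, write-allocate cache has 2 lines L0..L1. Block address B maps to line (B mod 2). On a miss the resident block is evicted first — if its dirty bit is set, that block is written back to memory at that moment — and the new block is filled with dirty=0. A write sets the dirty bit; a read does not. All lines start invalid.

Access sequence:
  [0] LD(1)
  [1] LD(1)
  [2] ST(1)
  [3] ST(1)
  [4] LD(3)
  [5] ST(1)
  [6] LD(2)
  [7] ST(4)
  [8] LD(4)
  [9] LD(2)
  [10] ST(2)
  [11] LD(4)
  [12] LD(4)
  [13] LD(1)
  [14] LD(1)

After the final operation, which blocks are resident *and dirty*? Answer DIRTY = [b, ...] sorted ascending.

0: R B1 -> L1 miss  d=-]
1: R B1 -> L1 hit  d=-]
2: W B1 -> L1 hit  d=D]
3: W B1 -> L1 hit  d=D]
4: R B3 -> L1 miss wb->B1  d=-]
5: W B1 -> L1 miss  d=D]
6: R B2 -> L0 miss  d=-]
7: W B4 -> L0 miss  d=D]
8: R B4 -> L0 hit  d=D]
9: R B2 -> L0 miss wb->B4  d=-]
10: W B2 -> L0 hit  d=D]
11: R B4 -> L0 miss wb->B2  d=-]
12: R B4 -> L0 hit  d=-]
13: R B1 -> L1 hit  d=D]
14: R B1 -> L1 hit  d=D]

DIRTY = [1]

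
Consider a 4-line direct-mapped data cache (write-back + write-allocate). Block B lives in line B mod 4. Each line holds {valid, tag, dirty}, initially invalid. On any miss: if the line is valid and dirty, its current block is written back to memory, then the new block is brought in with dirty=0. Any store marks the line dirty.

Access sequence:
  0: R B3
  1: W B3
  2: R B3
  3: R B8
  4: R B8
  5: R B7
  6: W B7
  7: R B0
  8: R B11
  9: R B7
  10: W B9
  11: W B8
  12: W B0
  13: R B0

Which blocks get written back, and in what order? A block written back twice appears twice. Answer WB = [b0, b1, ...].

  0 | R B3 → L3 miss [-]
  1 | W B3 → L3 hit [D]
  2 | R B3 → L3 hit [D]
  3 | R B8 → L0 miss [-]
  4 | R B8 → L0 hit [-]
  5 | R B7 → L3 miss wb→B3 [-]
  6 | W B7 → L3 hit [D]
  7 | R B0 → L0 miss [-]
  8 | R B11 → L3 miss wb→B7 [-]
  9 | R B7 → L3 miss [-]
  10 | W B9 → L1 miss [D]
  11 | W B8 → L0 miss [D]
  12 | W B0 → L0 miss wb→B8 [D]
  13 | R B0 → L0 hit [D]

WB = [3, 7, 8]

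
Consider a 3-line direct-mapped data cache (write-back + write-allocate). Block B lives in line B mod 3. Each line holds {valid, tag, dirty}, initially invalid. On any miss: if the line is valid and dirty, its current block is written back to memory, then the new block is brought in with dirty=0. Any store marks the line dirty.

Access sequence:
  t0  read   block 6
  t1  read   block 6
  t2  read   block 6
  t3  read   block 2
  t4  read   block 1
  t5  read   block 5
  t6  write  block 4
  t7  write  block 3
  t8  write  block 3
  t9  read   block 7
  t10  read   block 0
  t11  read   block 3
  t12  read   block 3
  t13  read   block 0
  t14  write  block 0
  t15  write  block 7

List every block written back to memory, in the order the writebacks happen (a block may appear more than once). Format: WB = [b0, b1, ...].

WB = [4, 3]

0: R B6 → L0 miss [-]
1: R B6 → L0 hit [-]
2: R B6 → L0 hit [-]
3: R B2 → L2 miss [-]
4: R B1 → L1 miss [-]
5: R B5 → L2 miss [-]
6: W B4 → L1 miss [D]
7: W B3 → L0 miss [D]
8: W B3 → L0 hit [D]
9: R B7 → L1 miss wb→B4 [-]
10: R B0 → L0 miss wb→B3 [-]
11: R B3 → L0 miss [-]
12: R B3 → L0 hit [-]
13: R B0 → L0 miss [-]
14: W B0 → L0 hit [D]
15: W B7 → L1 hit [D]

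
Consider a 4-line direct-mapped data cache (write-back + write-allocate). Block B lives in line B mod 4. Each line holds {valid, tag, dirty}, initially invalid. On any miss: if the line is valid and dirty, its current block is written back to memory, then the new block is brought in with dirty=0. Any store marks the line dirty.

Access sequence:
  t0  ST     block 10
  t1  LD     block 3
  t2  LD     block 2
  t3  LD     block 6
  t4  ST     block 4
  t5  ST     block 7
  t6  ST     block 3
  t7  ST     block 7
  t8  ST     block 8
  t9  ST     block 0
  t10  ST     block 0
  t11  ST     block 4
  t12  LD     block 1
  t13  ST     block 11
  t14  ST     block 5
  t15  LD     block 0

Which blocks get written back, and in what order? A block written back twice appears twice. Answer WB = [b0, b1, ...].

  0 | W B10 → L2 miss [D]
  1 | R B3 → L3 miss [-]
  2 | R B2 → L2 miss wb→B10 [-]
  3 | R B6 → L2 miss [-]
  4 | W B4 → L0 miss [D]
  5 | W B7 → L3 miss [D]
  6 | W B3 → L3 miss wb→B7 [D]
  7 | W B7 → L3 miss wb→B3 [D]
  8 | W B8 → L0 miss wb→B4 [D]
  9 | W B0 → L0 miss wb→B8 [D]
  10 | W B0 → L0 hit [D]
  11 | W B4 → L0 miss wb→B0 [D]
  12 | R B1 → L1 miss [-]
  13 | W B11 → L3 miss wb→B7 [D]
  14 | W B5 → L1 miss [D]
  15 | R B0 → L0 miss wb→B4 [-]

WB = [10, 7, 3, 4, 8, 0, 7, 4]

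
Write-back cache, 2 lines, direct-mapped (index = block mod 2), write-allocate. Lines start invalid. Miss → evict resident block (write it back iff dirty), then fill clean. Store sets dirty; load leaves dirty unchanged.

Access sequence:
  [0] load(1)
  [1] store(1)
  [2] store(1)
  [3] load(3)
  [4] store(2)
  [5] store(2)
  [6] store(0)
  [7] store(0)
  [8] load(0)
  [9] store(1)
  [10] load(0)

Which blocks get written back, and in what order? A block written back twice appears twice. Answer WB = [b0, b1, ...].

WB = [1, 2]

0: R B1 → L1 miss [-]
1: W B1 → L1 hit [D]
2: W B1 → L1 hit [D]
3: R B3 → L1 miss wb→B1 [-]
4: W B2 → L0 miss [D]
5: W B2 → L0 hit [D]
6: W B0 → L0 miss wb→B2 [D]
7: W B0 → L0 hit [D]
8: R B0 → L0 hit [D]
9: W B1 → L1 miss [D]
10: R B0 → L0 hit [D]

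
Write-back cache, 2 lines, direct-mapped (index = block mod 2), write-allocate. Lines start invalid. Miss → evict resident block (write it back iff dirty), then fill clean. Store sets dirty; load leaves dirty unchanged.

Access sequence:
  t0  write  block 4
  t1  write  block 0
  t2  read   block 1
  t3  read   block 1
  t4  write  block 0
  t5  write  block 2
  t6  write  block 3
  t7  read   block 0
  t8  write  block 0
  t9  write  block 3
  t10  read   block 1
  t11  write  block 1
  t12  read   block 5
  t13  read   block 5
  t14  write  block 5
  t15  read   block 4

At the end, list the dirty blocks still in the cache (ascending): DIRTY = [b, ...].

DIRTY = [5]

  0 | W B4 → L0 miss [D]
  1 | W B0 → L0 miss wb→B4 [D]
  2 | R B1 → L1 miss [-]
  3 | R B1 → L1 hit [-]
  4 | W B0 → L0 hit [D]
  5 | W B2 → L0 miss wb→B0 [D]
  6 | W B3 → L1 miss [D]
  7 | R B0 → L0 miss wb→B2 [-]
  8 | W B0 → L0 hit [D]
  9 | W B3 → L1 hit [D]
  10 | R B1 → L1 miss wb→B3 [-]
  11 | W B1 → L1 hit [D]
  12 | R B5 → L1 miss wb→B1 [-]
  13 | R B5 → L1 hit [-]
  14 | W B5 → L1 hit [D]
  15 | R B4 → L0 miss wb→B0 [-]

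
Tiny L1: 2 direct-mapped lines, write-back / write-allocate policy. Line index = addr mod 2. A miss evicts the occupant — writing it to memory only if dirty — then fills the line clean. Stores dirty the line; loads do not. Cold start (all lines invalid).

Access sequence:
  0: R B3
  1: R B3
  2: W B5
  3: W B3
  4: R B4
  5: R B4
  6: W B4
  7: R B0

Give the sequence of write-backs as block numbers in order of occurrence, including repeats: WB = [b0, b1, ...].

  0 | R B3 → L1 miss [-]
  1 | R B3 → L1 hit [-]
  2 | W B5 → L1 miss [D]
  3 | W B3 → L1 miss wb→B5 [D]
  4 | R B4 → L0 miss [-]
  5 | R B4 → L0 hit [-]
  6 | W B4 → L0 hit [D]
  7 | R B0 → L0 miss wb→B4 [-]

WB = [5, 4]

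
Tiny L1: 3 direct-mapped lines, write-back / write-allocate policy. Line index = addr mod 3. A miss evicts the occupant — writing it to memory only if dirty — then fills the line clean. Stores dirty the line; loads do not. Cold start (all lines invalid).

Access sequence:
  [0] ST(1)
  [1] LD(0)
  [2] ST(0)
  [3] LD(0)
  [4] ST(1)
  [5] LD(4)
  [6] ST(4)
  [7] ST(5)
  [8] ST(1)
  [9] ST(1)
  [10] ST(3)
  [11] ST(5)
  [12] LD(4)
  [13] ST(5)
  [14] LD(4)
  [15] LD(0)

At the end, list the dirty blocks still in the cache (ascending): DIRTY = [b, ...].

0: W B1 -> L1 miss  d=D]
1: R B0 -> L0 miss  d=-]
2: W B0 -> L0 hit  d=D]
3: R B0 -> L0 hit  d=D]
4: W B1 -> L1 hit  d=D]
5: R B4 -> L1 miss wb->B1  d=-]
6: W B4 -> L1 hit  d=D]
7: W B5 -> L2 miss  d=D]
8: W B1 -> L1 miss wb->B4  d=D]
9: W B1 -> L1 hit  d=D]
10: W B3 -> L0 miss wb->B0  d=D]
11: W B5 -> L2 hit  d=D]
12: R B4 -> L1 miss wb->B1  d=-]
13: W B5 -> L2 hit  d=D]
14: R B4 -> L1 hit  d=-]
15: R B0 -> L0 miss wb->B3  d=-]

DIRTY = [5]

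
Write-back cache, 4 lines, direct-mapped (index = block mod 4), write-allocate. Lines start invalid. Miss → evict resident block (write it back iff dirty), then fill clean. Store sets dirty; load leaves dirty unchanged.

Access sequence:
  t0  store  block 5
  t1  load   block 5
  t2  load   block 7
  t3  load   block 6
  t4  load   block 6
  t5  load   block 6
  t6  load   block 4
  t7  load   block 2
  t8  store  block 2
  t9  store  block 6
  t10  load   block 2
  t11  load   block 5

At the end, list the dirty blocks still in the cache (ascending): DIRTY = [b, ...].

DIRTY = [5]

  0 | W B5 → L1 miss [D]
  1 | R B5 → L1 hit [D]
  2 | R B7 → L3 miss [-]
  3 | R B6 → L2 miss [-]
  4 | R B6 → L2 hit [-]
  5 | R B6 → L2 hit [-]
  6 | R B4 → L0 miss [-]
  7 | R B2 → L2 miss [-]
  8 | W B2 → L2 hit [D]
  9 | W B6 → L2 miss wb→B2 [D]
  10 | R B2 → L2 miss wb→B6 [-]
  11 | R B5 → L1 hit [D]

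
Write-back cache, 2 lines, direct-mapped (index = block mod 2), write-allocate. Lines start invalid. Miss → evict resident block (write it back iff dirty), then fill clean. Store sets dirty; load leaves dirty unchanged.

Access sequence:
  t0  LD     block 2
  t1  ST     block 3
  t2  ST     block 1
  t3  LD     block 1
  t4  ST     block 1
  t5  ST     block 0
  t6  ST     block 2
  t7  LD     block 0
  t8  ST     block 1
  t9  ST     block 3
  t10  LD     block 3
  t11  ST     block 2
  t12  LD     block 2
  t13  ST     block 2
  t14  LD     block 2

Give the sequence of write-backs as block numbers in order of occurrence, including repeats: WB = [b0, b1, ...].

WB = [3, 0, 2, 1]

  0 | R B2 → L0 miss [-]
  1 | W B3 → L1 miss [D]
  2 | W B1 → L1 miss wb→B3 [D]
  3 | R B1 → L1 hit [D]
  4 | W B1 → L1 hit [D]
  5 | W B0 → L0 miss [D]
  6 | W B2 → L0 miss wb→B0 [D]
  7 | R B0 → L0 miss wb→B2 [-]
  8 | W B1 → L1 hit [D]
  9 | W B3 → L1 miss wb→B1 [D]
  10 | R B3 → L1 hit [D]
  11 | W B2 → L0 miss [D]
  12 | R B2 → L0 hit [D]
  13 | W B2 → L0 hit [D]
  14 | R B2 → L0 hit [D]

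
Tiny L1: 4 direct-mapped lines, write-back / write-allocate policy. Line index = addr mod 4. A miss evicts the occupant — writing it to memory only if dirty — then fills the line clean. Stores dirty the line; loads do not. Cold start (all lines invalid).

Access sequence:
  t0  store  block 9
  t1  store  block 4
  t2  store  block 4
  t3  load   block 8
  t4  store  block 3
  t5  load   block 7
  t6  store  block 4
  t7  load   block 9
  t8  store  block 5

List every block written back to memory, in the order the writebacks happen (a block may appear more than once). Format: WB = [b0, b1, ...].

0: W B9 → L1 miss [D]
1: W B4 → L0 miss [D]
2: W B4 → L0 hit [D]
3: R B8 → L0 miss wb→B4 [-]
4: W B3 → L3 miss [D]
5: R B7 → L3 miss wb→B3 [-]
6: W B4 → L0 miss [D]
7: R B9 → L1 hit [D]
8: W B5 → L1 miss wb→B9 [D]

WB = [4, 3, 9]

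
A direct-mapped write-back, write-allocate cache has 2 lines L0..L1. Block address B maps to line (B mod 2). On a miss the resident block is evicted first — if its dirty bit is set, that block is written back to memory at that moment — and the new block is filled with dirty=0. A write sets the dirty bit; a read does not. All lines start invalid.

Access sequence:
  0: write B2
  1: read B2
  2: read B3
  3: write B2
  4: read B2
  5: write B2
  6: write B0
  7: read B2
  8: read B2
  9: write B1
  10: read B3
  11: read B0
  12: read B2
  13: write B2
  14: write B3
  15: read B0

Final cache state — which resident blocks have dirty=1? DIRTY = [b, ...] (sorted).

0: W B2 -> L0 miss  d=D]
1: R B2 -> L0 hit  d=D]
2: R B3 -> L1 miss  d=-]
3: W B2 -> L0 hit  d=D]
4: R B2 -> L0 hit  d=D]
5: W B2 -> L0 hit  d=D]
6: W B0 -> L0 miss wb->B2  d=D]
7: R B2 -> L0 miss wb->B0  d=-]
8: R B2 -> L0 hit  d=-]
9: W B1 -> L1 miss  d=D]
10: R B3 -> L1 miss wb->B1  d=-]
11: R B0 -> L0 miss  d=-]
12: R B2 -> L0 miss  d=-]
13: W B2 -> L0 hit  d=D]
14: W B3 -> L1 hit  d=D]
15: R B0 -> L0 miss wb->B2  d=-]

DIRTY = [3]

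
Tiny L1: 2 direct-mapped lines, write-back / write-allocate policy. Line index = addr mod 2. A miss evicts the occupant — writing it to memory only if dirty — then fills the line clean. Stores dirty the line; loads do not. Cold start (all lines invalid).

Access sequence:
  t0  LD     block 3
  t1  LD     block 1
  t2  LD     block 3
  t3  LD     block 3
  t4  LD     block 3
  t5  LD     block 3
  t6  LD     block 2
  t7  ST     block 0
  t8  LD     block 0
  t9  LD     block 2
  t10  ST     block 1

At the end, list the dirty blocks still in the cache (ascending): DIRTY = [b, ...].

  0 | R B3 → L1 miss [-]
  1 | R B1 → L1 miss [-]
  2 | R B3 → L1 miss [-]
  3 | R B3 → L1 hit [-]
  4 | R B3 → L1 hit [-]
  5 | R B3 → L1 hit [-]
  6 | R B2 → L0 miss [-]
  7 | W B0 → L0 miss [D]
  8 | R B0 → L0 hit [D]
  9 | R B2 → L0 miss wb→B0 [-]
  10 | W B1 → L1 miss [D]

DIRTY = [1]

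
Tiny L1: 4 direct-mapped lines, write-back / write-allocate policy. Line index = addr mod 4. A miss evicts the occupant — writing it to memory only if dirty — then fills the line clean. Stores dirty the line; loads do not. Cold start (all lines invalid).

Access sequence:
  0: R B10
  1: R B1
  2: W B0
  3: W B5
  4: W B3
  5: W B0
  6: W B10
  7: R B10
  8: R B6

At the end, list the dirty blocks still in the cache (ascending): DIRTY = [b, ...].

DIRTY = [0, 3, 5]

0: R B10 -> L2 miss  d=-]
1: R B1 -> L1 miss  d=-]
2: W B0 -> L0 miss  d=D]
3: W B5 -> L1 miss  d=D]
4: W B3 -> L3 miss  d=D]
5: W B0 -> L0 hit  d=D]
6: W B10 -> L2 hit  d=D]
7: R B10 -> L2 hit  d=D]
8: R B6 -> L2 miss wb->B10  d=-]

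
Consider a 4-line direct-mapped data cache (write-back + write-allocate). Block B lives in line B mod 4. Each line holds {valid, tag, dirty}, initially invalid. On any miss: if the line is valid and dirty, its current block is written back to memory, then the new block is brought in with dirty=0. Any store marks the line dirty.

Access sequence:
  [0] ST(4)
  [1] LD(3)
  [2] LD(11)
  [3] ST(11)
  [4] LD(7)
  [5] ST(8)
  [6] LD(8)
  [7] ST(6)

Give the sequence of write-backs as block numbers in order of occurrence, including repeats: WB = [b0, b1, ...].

0: W B4 → L0 miss [D]
1: R B3 → L3 miss [-]
2: R B11 → L3 miss [-]
3: W B11 → L3 hit [D]
4: R B7 → L3 miss wb→B11 [-]
5: W B8 → L0 miss wb→B4 [D]
6: R B8 → L0 hit [D]
7: W B6 → L2 miss [D]

WB = [11, 4]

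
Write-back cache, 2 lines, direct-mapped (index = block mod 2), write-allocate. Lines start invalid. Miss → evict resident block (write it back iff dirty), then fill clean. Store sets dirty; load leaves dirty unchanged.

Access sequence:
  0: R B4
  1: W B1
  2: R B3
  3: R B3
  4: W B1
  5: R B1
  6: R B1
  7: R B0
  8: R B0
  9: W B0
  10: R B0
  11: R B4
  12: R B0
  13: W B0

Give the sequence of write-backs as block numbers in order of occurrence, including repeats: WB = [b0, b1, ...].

WB = [1, 0]

0: R B4 → L0 miss [-]
1: W B1 → L1 miss [D]
2: R B3 → L1 miss wb→B1 [-]
3: R B3 → L1 hit [-]
4: W B1 → L1 miss [D]
5: R B1 → L1 hit [D]
6: R B1 → L1 hit [D]
7: R B0 → L0 miss [-]
8: R B0 → L0 hit [-]
9: W B0 → L0 hit [D]
10: R B0 → L0 hit [D]
11: R B4 → L0 miss wb→B0 [-]
12: R B0 → L0 miss [-]
13: W B0 → L0 hit [D]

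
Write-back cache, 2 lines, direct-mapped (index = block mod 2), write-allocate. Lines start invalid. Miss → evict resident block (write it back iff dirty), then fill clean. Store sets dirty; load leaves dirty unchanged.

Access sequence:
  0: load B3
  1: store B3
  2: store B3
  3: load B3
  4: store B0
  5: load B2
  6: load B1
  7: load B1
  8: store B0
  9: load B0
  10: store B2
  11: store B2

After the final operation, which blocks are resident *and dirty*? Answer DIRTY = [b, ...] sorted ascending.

DIRTY = [2]

0: R B3 → L1 miss [-]
1: W B3 → L1 hit [D]
2: W B3 → L1 hit [D]
3: R B3 → L1 hit [D]
4: W B0 → L0 miss [D]
5: R B2 → L0 miss wb→B0 [-]
6: R B1 → L1 miss wb→B3 [-]
7: R B1 → L1 hit [-]
8: W B0 → L0 miss [D]
9: R B0 → L0 hit [D]
10: W B2 → L0 miss wb→B0 [D]
11: W B2 → L0 hit [D]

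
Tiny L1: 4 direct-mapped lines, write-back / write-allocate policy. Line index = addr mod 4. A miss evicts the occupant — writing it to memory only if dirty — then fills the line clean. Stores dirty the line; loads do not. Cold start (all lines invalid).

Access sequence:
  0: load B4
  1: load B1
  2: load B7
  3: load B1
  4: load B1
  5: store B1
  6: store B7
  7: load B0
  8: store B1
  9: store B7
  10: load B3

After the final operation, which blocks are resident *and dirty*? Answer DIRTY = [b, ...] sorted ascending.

0: R B4 → L0 miss [-]
1: R B1 → L1 miss [-]
2: R B7 → L3 miss [-]
3: R B1 → L1 hit [-]
4: R B1 → L1 hit [-]
5: W B1 → L1 hit [D]
6: W B7 → L3 hit [D]
7: R B0 → L0 miss [-]
8: W B1 → L1 hit [D]
9: W B7 → L3 hit [D]
10: R B3 → L3 miss wb→B7 [-]

DIRTY = [1]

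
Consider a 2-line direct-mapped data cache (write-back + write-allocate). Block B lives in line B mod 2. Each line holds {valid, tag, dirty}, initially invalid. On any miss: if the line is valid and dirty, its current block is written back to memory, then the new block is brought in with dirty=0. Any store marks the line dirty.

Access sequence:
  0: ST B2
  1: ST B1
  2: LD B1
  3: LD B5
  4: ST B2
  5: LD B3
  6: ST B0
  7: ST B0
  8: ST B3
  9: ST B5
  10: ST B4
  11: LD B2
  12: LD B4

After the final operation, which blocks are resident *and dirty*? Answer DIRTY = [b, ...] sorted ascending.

  0 | W B2 → L0 miss [D]
  1 | W B1 → L1 miss [D]
  2 | R B1 → L1 hit [D]
  3 | R B5 → L1 miss wb→B1 [-]
  4 | W B2 → L0 hit [D]
  5 | R B3 → L1 miss [-]
  6 | W B0 → L0 miss wb→B2 [D]
  7 | W B0 → L0 hit [D]
  8 | W B3 → L1 hit [D]
  9 | W B5 → L1 miss wb→B3 [D]
  10 | W B4 → L0 miss wb→B0 [D]
  11 | R B2 → L0 miss wb→B4 [-]
  12 | R B4 → L0 miss [-]

DIRTY = [5]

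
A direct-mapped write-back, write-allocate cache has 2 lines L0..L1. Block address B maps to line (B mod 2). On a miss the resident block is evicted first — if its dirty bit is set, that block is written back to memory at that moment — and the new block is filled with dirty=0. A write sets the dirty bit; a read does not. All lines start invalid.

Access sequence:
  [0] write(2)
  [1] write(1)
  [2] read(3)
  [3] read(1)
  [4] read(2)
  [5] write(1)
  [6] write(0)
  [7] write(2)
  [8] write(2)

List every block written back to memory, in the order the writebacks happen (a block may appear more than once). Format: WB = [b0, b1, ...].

0: W B2 -> L0 miss  d=D]
1: W B1 -> L1 miss  d=D]
2: R B3 -> L1 miss wb->B1  d=-]
3: R B1 -> L1 miss  d=-]
4: R B2 -> L0 hit  d=D]
5: W B1 -> L1 hit  d=D]
6: W B0 -> L0 miss wb->B2  d=D]
7: W B2 -> L0 miss wb->B0  d=D]
8: W B2 -> L0 hit  d=D]

WB = [1, 2, 0]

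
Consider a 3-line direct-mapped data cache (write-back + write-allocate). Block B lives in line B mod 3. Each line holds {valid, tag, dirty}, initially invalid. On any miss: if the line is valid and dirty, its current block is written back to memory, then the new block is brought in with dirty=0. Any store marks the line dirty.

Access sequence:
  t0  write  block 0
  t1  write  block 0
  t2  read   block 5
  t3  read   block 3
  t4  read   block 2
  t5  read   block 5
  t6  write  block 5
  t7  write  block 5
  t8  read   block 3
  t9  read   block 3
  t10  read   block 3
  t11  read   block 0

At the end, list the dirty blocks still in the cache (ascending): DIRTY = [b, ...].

0: W B0 -> L0 miss  d=D]
1: W B0 -> L0 hit  d=D]
2: R B5 -> L2 miss  d=-]
3: R B3 -> L0 miss wb->B0  d=-]
4: R B2 -> L2 miss  d=-]
5: R B5 -> L2 miss  d=-]
6: W B5 -> L2 hit  d=D]
7: W B5 -> L2 hit  d=D]
8: R B3 -> L0 hit  d=-]
9: R B3 -> L0 hit  d=-]
10: R B3 -> L0 hit  d=-]
11: R B0 -> L0 miss  d=-]

DIRTY = [5]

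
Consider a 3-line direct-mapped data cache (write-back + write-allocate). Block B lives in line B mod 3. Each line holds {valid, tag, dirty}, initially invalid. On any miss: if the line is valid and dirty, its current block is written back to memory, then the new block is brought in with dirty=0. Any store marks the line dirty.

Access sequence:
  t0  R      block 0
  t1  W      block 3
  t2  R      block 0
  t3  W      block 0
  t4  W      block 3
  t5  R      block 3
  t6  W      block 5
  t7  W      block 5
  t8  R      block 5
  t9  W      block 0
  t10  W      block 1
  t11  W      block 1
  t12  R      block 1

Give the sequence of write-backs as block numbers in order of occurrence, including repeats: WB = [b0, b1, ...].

0: R B0 -> L0 miss  d=-]
1: W B3 -> L0 miss  d=D]
2: R B0 -> L0 miss wb->B3  d=-]
3: W B0 -> L0 hit  d=D]
4: W B3 -> L0 miss wb->B0  d=D]
5: R B3 -> L0 hit  d=D]
6: W B5 -> L2 miss  d=D]
7: W B5 -> L2 hit  d=D]
8: R B5 -> L2 hit  d=D]
9: W B0 -> L0 miss wb->B3  d=D]
10: W B1 -> L1 miss  d=D]
11: W B1 -> L1 hit  d=D]
12: R B1 -> L1 hit  d=D]

WB = [3, 0, 3]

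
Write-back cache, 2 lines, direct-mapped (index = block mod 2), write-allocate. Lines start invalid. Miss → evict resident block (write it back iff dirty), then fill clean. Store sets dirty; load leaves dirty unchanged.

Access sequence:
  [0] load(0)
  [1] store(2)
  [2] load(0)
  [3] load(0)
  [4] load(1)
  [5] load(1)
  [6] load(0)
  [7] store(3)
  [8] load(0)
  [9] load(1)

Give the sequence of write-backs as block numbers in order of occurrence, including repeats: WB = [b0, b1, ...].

WB = [2, 3]

0: R B0 -> L0 miss  d=-]
1: W B2 -> L0 miss  d=D]
2: R B0 -> L0 miss wb->B2  d=-]
3: R B0 -> L0 hit  d=-]
4: R B1 -> L1 miss  d=-]
5: R B1 -> L1 hit  d=-]
6: R B0 -> L0 hit  d=-]
7: W B3 -> L1 miss  d=D]
8: R B0 -> L0 hit  d=-]
9: R B1 -> L1 miss wb->B3  d=-]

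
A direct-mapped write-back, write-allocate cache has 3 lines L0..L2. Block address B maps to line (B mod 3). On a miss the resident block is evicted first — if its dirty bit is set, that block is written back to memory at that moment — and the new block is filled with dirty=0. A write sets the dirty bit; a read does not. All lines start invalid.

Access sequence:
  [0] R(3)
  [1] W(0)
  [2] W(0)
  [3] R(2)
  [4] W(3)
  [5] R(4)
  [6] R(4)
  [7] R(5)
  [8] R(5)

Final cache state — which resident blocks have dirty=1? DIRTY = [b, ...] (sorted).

0: R B3 → L0 miss [-]
1: W B0 → L0 miss [D]
2: W B0 → L0 hit [D]
3: R B2 → L2 miss [-]
4: W B3 → L0 miss wb→B0 [D]
5: R B4 → L1 miss [-]
6: R B4 → L1 hit [-]
7: R B5 → L2 miss [-]
8: R B5 → L2 hit [-]

DIRTY = [3]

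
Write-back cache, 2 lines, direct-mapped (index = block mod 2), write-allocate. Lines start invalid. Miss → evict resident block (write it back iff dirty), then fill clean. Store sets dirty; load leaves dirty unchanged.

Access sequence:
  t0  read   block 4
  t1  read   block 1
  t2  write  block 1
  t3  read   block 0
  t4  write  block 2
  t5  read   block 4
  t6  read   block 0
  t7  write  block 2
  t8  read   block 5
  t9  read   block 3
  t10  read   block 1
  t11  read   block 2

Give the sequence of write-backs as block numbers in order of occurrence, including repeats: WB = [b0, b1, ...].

0: R B4 → L0 miss [-]
1: R B1 → L1 miss [-]
2: W B1 → L1 hit [D]
3: R B0 → L0 miss [-]
4: W B2 → L0 miss [D]
5: R B4 → L0 miss wb→B2 [-]
6: R B0 → L0 miss [-]
7: W B2 → L0 miss [D]
8: R B5 → L1 miss wb→B1 [-]
9: R B3 → L1 miss [-]
10: R B1 → L1 miss [-]
11: R B2 → L0 hit [D]

WB = [2, 1]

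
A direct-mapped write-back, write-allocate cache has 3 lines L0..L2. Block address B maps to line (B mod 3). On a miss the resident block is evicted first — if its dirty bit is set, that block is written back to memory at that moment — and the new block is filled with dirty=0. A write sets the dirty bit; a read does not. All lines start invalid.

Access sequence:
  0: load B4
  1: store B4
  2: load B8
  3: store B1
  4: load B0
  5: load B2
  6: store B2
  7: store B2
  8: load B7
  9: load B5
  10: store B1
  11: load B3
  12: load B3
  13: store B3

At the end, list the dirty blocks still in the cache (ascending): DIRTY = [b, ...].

DIRTY = [1, 3]

0: R B4 → L1 miss [-]
1: W B4 → L1 hit [D]
2: R B8 → L2 miss [-]
3: W B1 → L1 miss wb→B4 [D]
4: R B0 → L0 miss [-]
5: R B2 → L2 miss [-]
6: W B2 → L2 hit [D]
7: W B2 → L2 hit [D]
8: R B7 → L1 miss wb→B1 [-]
9: R B5 → L2 miss wb→B2 [-]
10: W B1 → L1 miss [D]
11: R B3 → L0 miss [-]
12: R B3 → L0 hit [-]
13: W B3 → L0 hit [D]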